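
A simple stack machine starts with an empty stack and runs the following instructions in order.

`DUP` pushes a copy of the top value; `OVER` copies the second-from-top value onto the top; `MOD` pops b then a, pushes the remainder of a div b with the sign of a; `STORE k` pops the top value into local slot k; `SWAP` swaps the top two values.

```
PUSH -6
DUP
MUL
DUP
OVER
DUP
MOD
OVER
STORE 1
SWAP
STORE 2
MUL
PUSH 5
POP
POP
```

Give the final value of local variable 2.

PUSH -6 : [-6]
DUP     : [-6, -6]
MUL     : [36]
DUP     : [36, 36]
OVER    : [36, 36, 36]
DUP     : [36, 36, 36, 36]
MOD     : [36, 36, 0]
OVER    : [36, 36, 0, 36]
STORE 1 : [36, 36, 0]
SWAP    : [36, 0, 36]
STORE 2 : [36, 0]
MUL     : [0]
PUSH 5  : [0, 5]
POP     : [0]
POP     : []

36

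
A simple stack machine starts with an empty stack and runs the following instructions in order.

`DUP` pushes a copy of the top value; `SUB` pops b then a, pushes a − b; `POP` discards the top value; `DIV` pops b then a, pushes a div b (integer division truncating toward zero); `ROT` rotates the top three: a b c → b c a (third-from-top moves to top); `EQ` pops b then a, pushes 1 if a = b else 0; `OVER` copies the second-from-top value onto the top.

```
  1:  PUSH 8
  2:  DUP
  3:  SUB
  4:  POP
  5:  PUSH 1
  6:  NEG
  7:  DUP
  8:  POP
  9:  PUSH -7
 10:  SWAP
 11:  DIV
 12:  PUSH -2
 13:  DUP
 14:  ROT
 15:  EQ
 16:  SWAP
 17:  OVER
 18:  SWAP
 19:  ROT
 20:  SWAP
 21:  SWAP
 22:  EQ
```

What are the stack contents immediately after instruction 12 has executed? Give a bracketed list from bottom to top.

PUSH 8   [8]
DUP      [8, 8]
SUB      [0]
POP      []
PUSH 1   [1]
NEG      [-1]
DUP      [-1, -1]
POP      [-1]
PUSH -7  [-1, -7]
SWAP     [-7, -1]
DIV      [7]
PUSH -2  [7, -2]

[7, -2]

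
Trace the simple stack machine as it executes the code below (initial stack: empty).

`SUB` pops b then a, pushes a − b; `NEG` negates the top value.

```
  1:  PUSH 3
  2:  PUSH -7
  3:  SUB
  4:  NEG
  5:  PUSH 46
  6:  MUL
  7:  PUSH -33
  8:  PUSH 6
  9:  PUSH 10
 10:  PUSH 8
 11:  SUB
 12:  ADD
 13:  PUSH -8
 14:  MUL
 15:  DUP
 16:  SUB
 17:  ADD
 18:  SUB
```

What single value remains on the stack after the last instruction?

-427

PUSH 3   : 3
PUSH -7  : 3 -7
SUB      : 10
NEG      : -10
PUSH 46  : -10 46
MUL      : -460
PUSH -33 : -460 -33
PUSH 6   : -460 -33 6
PUSH 10  : -460 -33 6 10
PUSH 8   : -460 -33 6 10 8
SUB      : -460 -33 6 2
ADD      : -460 -33 8
PUSH -8  : -460 -33 8 -8
MUL      : -460 -33 -64
DUP      : -460 -33 -64 -64
SUB      : -460 -33 0
ADD      : -460 -33
SUB      : -427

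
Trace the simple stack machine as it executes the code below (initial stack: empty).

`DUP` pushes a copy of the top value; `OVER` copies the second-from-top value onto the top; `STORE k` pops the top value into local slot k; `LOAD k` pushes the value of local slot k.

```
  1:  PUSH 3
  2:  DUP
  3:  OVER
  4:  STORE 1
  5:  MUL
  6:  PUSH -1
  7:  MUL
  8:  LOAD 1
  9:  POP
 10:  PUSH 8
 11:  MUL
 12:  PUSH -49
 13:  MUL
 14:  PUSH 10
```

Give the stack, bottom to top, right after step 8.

PUSH 3   [3]
DUP      [3, 3]
OVER     [3, 3, 3]
STORE 1  [3, 3]
MUL      [9]
PUSH -1  [9, -1]
MUL      [-9]
LOAD 1   [-9, 3]

[-9, 3]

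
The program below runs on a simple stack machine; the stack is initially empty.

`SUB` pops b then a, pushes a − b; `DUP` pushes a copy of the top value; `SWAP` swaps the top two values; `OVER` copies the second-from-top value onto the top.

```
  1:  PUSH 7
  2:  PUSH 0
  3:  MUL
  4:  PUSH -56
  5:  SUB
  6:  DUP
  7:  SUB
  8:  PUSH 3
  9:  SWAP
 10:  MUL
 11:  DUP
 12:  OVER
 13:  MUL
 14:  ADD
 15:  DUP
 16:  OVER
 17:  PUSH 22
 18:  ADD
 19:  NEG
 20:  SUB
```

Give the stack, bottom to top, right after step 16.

[0, 0, 0]

PUSH 7   : [7]
PUSH 0   : [7, 0]
MUL      : [0]
PUSH -56 : [0, -56]
SUB      : [56]
DUP      : [56, 56]
SUB      : [0]
PUSH 3   : [0, 3]
SWAP     : [3, 0]
MUL      : [0]
DUP      : [0, 0]
OVER     : [0, 0, 0]
MUL      : [0, 0]
ADD      : [0]
DUP      : [0, 0]
OVER     : [0, 0, 0]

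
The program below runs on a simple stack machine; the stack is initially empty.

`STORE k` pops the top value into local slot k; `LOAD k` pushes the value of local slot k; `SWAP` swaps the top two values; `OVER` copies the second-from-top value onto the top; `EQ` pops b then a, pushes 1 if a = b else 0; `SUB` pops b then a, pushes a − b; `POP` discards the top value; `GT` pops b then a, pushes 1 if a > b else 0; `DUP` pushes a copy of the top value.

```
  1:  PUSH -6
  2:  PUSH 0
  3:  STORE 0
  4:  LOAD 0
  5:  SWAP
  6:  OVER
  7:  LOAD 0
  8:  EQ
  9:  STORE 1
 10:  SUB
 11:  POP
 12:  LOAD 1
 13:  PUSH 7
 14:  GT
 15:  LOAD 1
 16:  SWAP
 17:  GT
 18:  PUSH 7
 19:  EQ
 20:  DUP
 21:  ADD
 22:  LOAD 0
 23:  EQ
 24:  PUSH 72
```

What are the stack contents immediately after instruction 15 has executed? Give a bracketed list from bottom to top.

PUSH -6 → [-6]
PUSH 0  → [-6, 0]
STORE 0 → [-6]
LOAD 0  → [-6, 0]
SWAP    → [0, -6]
OVER    → [0, -6, 0]
LOAD 0  → [0, -6, 0, 0]
EQ      → [0, -6, 1]
STORE 1 → [0, -6]
SUB     → [6]
POP     → []
LOAD 1  → [1]
PUSH 7  → [1, 7]
GT      → [0]
LOAD 1  → [0, 1]

[0, 1]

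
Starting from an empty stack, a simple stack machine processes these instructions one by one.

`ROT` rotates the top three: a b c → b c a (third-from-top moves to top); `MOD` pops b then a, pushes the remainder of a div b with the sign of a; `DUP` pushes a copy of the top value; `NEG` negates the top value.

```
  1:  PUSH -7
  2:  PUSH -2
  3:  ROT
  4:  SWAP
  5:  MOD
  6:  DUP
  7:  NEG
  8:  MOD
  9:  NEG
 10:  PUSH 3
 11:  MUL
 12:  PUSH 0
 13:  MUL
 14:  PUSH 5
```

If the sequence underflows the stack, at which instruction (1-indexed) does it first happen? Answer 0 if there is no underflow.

3

PUSH -7 : [-7]
PUSH -2 : [-7, -2]
ROT  — needs 3 operands, stack has 2 → underflow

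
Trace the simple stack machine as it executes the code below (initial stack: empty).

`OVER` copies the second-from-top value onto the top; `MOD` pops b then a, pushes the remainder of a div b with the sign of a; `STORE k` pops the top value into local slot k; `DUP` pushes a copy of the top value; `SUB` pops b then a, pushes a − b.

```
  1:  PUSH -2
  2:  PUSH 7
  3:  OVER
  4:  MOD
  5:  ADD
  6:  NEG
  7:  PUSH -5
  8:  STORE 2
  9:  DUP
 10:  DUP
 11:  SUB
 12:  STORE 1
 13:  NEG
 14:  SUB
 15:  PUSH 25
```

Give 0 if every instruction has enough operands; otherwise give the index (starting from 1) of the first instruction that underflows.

PUSH -2 → -2
PUSH 7  → -2 7
OVER    → -2 7 -2
MOD     → -2 1
ADD     → -1
NEG     → 1
PUSH -5 → 1 -5
STORE 2 → 1
DUP     → 1 1
DUP     → 1 1 1
SUB     → 1 0
STORE 1 → 1
NEG     → -1
SUB  — needs 2 operands, stack has 1 → underflow

14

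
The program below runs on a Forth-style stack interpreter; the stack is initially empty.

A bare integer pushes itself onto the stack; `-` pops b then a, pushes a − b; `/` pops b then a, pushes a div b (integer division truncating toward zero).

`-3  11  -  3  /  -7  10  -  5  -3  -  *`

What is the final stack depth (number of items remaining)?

2

-3 -> -3
11 -> -3 11
-  -> -14
3  -> -14 3
/  -> -4
-7 -> -4 -7
10 -> -4 -7 10
-  -> -4 -17
5  -> -4 -17 5
-3 -> -4 -17 5 -3
-  -> -4 -17 8
*  -> -4 -136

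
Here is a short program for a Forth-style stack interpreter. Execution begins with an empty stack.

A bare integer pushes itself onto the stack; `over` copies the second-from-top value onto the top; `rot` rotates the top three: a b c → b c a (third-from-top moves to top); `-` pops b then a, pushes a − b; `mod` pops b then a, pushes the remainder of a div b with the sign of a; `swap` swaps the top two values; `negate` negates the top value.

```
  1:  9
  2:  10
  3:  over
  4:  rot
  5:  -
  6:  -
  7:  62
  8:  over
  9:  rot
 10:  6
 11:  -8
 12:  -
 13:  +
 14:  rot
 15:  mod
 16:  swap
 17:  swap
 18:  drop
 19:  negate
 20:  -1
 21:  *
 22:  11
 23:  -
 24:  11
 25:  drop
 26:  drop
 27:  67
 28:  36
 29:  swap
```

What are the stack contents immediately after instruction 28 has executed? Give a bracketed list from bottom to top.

[67, 36]

9      → [9]
10     → [9, 10]
over   → [9, 10, 9]
rot    → [10, 9, 9]
-      → [10, 0]
-      → [10]
62     → [10, 62]
over   → [10, 62, 10]
rot    → [62, 10, 10]
6      → [62, 10, 10, 6]
-8     → [62, 10, 10, 6, -8]
-      → [62, 10, 10, 14]
+      → [62, 10, 24]
rot    → [10, 24, 62]
mod    → [10, 24]
swap   → [24, 10]
swap   → [10, 24]
drop   → [10]
negate → [-10]
-1     → [-10, -1]
*      → [10]
11     → [10, 11]
-      → [-1]
11     → [-1, 11]
drop   → [-1]
drop   → []
67     → [67]
36     → [67, 36]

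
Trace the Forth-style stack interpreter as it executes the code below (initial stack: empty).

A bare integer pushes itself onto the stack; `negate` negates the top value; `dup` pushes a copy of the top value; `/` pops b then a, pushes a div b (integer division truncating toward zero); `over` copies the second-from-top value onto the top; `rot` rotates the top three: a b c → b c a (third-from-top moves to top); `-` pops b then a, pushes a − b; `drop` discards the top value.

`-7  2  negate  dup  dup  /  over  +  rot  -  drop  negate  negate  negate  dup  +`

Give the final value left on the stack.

-7     : [-7]
2      : [-7, 2]
negate : [-7, -2]
dup    : [-7, -2, -2]
dup    : [-7, -2, -2, -2]
/      : [-7, -2, 1]
over   : [-7, -2, 1, -2]
+      : [-7, -2, -1]
rot    : [-2, -1, -7]
-      : [-2, 6]
drop   : [-2]
negate : [2]
negate : [-2]
negate : [2]
dup    : [2, 2]
+      : [4]

4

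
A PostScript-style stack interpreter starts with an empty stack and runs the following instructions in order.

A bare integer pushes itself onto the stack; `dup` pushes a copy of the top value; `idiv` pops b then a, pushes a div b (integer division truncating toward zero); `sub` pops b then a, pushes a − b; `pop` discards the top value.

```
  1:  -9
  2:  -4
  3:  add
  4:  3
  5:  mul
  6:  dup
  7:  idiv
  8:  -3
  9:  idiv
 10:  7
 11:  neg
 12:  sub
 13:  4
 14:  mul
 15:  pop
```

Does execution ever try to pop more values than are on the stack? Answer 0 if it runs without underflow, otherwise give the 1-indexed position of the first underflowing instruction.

0

-9   -> -9
-4   -> -9 -4
add  -> -13
3    -> -13 3
mul  -> -39
dup  -> -39 -39
idiv -> 1
-3   -> 1 -3
idiv -> 0
7    -> 0 7
neg  -> 0 -7
sub  -> 7
4    -> 7 4
mul  -> 28
pop  -> (empty)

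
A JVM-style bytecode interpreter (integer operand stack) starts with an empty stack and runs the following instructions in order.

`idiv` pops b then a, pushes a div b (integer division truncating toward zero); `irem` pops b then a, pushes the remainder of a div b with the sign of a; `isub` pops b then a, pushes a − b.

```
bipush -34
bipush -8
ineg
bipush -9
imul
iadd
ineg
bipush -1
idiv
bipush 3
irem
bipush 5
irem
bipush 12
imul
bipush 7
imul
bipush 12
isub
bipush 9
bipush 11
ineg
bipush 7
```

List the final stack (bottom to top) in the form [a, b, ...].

[-96, 9, -11, 7]

bipush -34 -> -34
bipush -8  -> -34 -8
ineg       -> -34 8
bipush -9  -> -34 8 -9
imul       -> -34 -72
iadd       -> -106
ineg       -> 106
bipush -1  -> 106 -1
idiv       -> -106
bipush 3   -> -106 3
irem       -> -1
bipush 5   -> -1 5
irem       -> -1
bipush 12  -> -1 12
imul       -> -12
bipush 7   -> -12 7
imul       -> -84
bipush 12  -> -84 12
isub       -> -96
bipush 9   -> -96 9
bipush 11  -> -96 9 11
ineg       -> -96 9 -11
bipush 7   -> -96 9 -11 7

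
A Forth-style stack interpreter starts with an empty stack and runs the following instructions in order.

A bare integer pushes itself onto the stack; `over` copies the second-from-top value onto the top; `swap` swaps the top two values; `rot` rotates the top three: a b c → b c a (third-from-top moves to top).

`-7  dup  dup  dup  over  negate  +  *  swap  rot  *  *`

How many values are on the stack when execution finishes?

1

-7     -> -7
dup    -> -7 -7
dup    -> -7 -7 -7
dup    -> -7 -7 -7 -7
over   -> -7 -7 -7 -7 -7
negate -> -7 -7 -7 -7 7
+      -> -7 -7 -7 0
*      -> -7 -7 0
swap   -> -7 0 -7
rot    -> 0 -7 -7
*      -> 0 49
*      -> 0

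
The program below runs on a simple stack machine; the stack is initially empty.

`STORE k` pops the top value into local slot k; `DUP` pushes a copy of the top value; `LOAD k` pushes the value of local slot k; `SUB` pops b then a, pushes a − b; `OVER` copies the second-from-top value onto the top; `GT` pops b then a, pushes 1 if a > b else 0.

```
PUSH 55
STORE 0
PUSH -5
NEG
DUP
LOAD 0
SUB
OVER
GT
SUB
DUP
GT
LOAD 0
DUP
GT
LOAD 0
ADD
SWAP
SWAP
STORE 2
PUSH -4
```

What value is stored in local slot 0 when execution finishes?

PUSH 55 -> 55
STORE 0 -> (empty)
PUSH -5 -> -5
NEG     -> 5
DUP     -> 5 5
LOAD 0  -> 5 5 55
SUB     -> 5 -50
OVER    -> 5 -50 5
GT      -> 5 0
SUB     -> 5
DUP     -> 5 5
GT      -> 0
LOAD 0  -> 0 55
DUP     -> 0 55 55
GT      -> 0 0
LOAD 0  -> 0 0 55
ADD     -> 0 55
SWAP    -> 55 0
SWAP    -> 0 55
STORE 2 -> 0
PUSH -4 -> 0 -4

55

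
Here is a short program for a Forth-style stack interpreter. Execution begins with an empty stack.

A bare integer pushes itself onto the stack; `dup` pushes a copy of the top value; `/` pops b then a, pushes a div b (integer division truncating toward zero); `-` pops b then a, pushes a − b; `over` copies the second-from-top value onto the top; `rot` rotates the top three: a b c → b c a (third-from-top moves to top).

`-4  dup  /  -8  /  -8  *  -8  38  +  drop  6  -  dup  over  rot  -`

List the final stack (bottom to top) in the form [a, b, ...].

-4   : [-4]
dup  : [-4, -4]
/    : [1]
-8   : [1, -8]
/    : [0]
-8   : [0, -8]
*    : [0]
-8   : [0, -8]
38   : [0, -8, 38]
+    : [0, 30]
drop : [0]
6    : [0, 6]
-    : [-6]
dup  : [-6, -6]
over : [-6, -6, -6]
rot  : [-6, -6, -6]
-    : [-6, 0]

[-6, 0]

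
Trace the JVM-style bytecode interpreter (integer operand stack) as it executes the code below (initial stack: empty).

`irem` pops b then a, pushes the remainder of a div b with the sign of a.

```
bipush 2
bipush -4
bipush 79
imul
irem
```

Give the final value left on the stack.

bipush 2  : 2
bipush -4 : 2 -4
bipush 79 : 2 -4 79
imul      : 2 -316
irem      : 2

2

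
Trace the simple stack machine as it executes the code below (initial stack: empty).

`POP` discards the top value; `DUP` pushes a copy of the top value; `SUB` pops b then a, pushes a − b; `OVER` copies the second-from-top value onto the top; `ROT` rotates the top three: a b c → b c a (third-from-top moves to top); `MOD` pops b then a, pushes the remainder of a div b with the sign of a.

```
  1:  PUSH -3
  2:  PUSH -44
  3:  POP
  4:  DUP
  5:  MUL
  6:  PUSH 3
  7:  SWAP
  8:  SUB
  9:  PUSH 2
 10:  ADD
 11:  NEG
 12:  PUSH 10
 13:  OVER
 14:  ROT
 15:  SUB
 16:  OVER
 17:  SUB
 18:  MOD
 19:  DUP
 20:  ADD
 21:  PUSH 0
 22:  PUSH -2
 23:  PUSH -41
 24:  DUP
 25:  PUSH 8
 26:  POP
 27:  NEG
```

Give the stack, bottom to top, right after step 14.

PUSH -3  → [-3]
PUSH -44 → [-3, -44]
POP      → [-3]
DUP      → [-3, -3]
MUL      → [9]
PUSH 3   → [9, 3]
SWAP     → [3, 9]
SUB      → [-6]
PUSH 2   → [-6, 2]
ADD      → [-4]
NEG      → [4]
PUSH 10  → [4, 10]
OVER     → [4, 10, 4]
ROT      → [10, 4, 4]

[10, 4, 4]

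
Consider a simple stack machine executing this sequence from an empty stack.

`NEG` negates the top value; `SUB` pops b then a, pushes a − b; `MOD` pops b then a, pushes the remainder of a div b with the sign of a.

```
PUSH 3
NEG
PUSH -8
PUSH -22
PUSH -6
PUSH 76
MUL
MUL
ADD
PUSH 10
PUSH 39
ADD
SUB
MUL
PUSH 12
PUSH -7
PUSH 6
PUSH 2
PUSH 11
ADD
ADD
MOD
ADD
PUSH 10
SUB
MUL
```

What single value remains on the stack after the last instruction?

PUSH 3   : [3]
NEG      : [-3]
PUSH -8  : [-3, -8]
PUSH -22 : [-3, -8, -22]
PUSH -6  : [-3, -8, -22, -6]
PUSH 76  : [-3, -8, -22, -6, 76]
MUL      : [-3, -8, -22, -456]
MUL      : [-3, -8, 10032]
ADD      : [-3, 10024]
PUSH 10  : [-3, 10024, 10]
PUSH 39  : [-3, 10024, 10, 39]
ADD      : [-3, 10024, 49]
SUB      : [-3, 9975]
MUL      : [-29925]
PUSH 12  : [-29925, 12]
PUSH -7  : [-29925, 12, -7]
PUSH 6   : [-29925, 12, -7, 6]
PUSH 2   : [-29925, 12, -7, 6, 2]
PUSH 11  : [-29925, 12, -7, 6, 2, 11]
ADD      : [-29925, 12, -7, 6, 13]
ADD      : [-29925, 12, -7, 19]
MOD      : [-29925, 12, -7]
ADD      : [-29925, 5]
PUSH 10  : [-29925, 5, 10]
SUB      : [-29925, -5]
MUL      : [149625]

149625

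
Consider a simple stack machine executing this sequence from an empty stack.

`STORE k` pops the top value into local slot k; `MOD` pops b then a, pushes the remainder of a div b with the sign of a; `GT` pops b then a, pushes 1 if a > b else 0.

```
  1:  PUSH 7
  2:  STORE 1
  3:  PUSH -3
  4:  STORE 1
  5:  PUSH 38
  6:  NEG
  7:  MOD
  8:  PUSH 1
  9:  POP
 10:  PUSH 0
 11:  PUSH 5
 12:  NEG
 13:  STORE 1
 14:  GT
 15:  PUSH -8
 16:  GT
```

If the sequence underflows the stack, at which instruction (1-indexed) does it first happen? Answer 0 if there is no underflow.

PUSH 7   7
STORE 1  (empty)
PUSH -3  -3
STORE 1  (empty)
PUSH 38  38
NEG      -38
MOD  — needs 2 operands, stack has 1 → underflow

7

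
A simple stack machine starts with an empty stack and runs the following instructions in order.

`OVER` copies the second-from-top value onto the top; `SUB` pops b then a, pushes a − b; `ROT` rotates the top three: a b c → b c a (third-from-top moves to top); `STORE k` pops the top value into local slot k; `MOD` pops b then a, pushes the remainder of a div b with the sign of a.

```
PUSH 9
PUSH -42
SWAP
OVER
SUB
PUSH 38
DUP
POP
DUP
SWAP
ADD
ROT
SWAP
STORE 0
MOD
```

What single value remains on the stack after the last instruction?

9

PUSH 9   : 9
PUSH -42 : 9 -42
SWAP     : -42 9
OVER     : -42 9 -42
SUB      : -42 51
PUSH 38  : -42 51 38
DUP      : -42 51 38 38
POP      : -42 51 38
DUP      : -42 51 38 38
SWAP     : -42 51 38 38
ADD      : -42 51 76
ROT      : 51 76 -42
SWAP     : 51 -42 76
STORE 0  : 51 -42
MOD      : 9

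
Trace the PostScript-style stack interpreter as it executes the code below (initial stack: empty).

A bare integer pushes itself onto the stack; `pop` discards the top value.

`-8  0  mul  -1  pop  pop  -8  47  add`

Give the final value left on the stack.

39

-8  → [-8]
0   → [-8, 0]
mul → [0]
-1  → [0, -1]
pop → [0]
pop → []
-8  → [-8]
47  → [-8, 47]
add → [39]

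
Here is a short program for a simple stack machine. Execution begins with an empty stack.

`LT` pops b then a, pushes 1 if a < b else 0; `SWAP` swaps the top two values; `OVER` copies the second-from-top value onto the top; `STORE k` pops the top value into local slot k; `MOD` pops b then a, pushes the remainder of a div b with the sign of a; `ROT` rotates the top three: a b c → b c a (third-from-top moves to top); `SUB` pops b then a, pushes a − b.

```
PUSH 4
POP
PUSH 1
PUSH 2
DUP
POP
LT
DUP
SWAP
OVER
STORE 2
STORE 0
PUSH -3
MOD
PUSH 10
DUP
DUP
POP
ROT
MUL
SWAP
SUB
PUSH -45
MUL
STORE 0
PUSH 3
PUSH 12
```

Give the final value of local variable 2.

1

PUSH 4   -> [4]
POP      -> []
PUSH 1   -> [1]
PUSH 2   -> [1, 2]
DUP      -> [1, 2, 2]
POP      -> [1, 2]
LT       -> [1]
DUP      -> [1, 1]
SWAP     -> [1, 1]
OVER     -> [1, 1, 1]
STORE 2  -> [1, 1]
STORE 0  -> [1]
PUSH -3  -> [1, -3]
MOD      -> [1]
PUSH 10  -> [1, 10]
DUP      -> [1, 10, 10]
DUP      -> [1, 10, 10, 10]
POP      -> [1, 10, 10]
ROT      -> [10, 10, 1]
MUL      -> [10, 10]
SWAP     -> [10, 10]
SUB      -> [0]
PUSH -45 -> [0, -45]
MUL      -> [0]
STORE 0  -> []
PUSH 3   -> [3]
PUSH 12  -> [3, 12]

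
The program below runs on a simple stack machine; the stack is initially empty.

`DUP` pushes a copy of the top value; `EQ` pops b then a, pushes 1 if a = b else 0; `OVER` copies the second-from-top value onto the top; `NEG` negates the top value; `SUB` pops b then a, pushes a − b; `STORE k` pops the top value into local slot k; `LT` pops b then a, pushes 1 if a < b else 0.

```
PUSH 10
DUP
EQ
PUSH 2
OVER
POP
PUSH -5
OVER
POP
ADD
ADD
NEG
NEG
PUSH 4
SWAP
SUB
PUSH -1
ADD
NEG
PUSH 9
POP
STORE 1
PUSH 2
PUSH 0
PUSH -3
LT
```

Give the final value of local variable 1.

PUSH 10 -> 10
DUP     -> 10 10
EQ      -> 1
PUSH 2  -> 1 2
OVER    -> 1 2 1
POP     -> 1 2
PUSH -5 -> 1 2 -5
OVER    -> 1 2 -5 2
POP     -> 1 2 -5
ADD     -> 1 -3
ADD     -> -2
NEG     -> 2
NEG     -> -2
PUSH 4  -> -2 4
SWAP    -> 4 -2
SUB     -> 6
PUSH -1 -> 6 -1
ADD     -> 5
NEG     -> -5
PUSH 9  -> -5 9
POP     -> -5
STORE 1 -> (empty)
PUSH 2  -> 2
PUSH 0  -> 2 0
PUSH -3 -> 2 0 -3
LT      -> 2 0

-5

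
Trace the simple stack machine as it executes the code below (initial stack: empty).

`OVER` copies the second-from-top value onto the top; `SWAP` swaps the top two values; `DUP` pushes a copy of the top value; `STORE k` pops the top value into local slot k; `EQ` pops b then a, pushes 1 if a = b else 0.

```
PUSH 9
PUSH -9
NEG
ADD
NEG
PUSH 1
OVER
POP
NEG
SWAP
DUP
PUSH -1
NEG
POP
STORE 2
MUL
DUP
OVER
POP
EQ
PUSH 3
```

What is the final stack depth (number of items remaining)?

PUSH 9   9
PUSH -9  9 -9
NEG      9 9
ADD      18
NEG      -18
PUSH 1   -18 1
OVER     -18 1 -18
POP      -18 1
NEG      -18 -1
SWAP     -1 -18
DUP      -1 -18 -18
PUSH -1  -1 -18 -18 -1
NEG      -1 -18 -18 1
POP      -1 -18 -18
STORE 2  -1 -18
MUL      18
DUP      18 18
OVER     18 18 18
POP      18 18
EQ       1
PUSH 3   1 3

2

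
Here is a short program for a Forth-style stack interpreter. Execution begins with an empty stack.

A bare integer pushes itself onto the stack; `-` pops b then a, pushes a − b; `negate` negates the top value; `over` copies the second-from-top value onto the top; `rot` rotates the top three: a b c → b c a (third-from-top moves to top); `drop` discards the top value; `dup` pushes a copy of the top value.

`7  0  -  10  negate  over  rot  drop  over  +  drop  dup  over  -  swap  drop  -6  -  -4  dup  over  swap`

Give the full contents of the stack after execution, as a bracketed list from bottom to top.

7      : [7]
0      : [7, 0]
-      : [7]
10     : [7, 10]
negate : [7, -10]
over   : [7, -10, 7]
rot    : [-10, 7, 7]
drop   : [-10, 7]
over   : [-10, 7, -10]
+      : [-10, -3]
drop   : [-10]
dup    : [-10, -10]
over   : [-10, -10, -10]
-      : [-10, 0]
swap   : [0, -10]
drop   : [0]
-6     : [0, -6]
-      : [6]
-4     : [6, -4]
dup    : [6, -4, -4]
over   : [6, -4, -4, -4]
swap   : [6, -4, -4, -4]

[6, -4, -4, -4]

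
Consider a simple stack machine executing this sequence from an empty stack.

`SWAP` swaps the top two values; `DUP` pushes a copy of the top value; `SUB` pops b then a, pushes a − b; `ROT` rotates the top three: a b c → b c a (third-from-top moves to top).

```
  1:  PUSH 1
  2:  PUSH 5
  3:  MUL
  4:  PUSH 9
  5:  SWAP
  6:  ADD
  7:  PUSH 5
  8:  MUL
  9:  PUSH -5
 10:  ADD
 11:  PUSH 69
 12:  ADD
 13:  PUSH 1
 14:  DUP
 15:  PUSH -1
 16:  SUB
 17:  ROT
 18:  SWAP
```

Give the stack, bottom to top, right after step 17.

[1, 2, 134]

PUSH 1  : 1
PUSH 5  : 1 5
MUL     : 5
PUSH 9  : 5 9
SWAP    : 9 5
ADD     : 14
PUSH 5  : 14 5
MUL     : 70
PUSH -5 : 70 -5
ADD     : 65
PUSH 69 : 65 69
ADD     : 134
PUSH 1  : 134 1
DUP     : 134 1 1
PUSH -1 : 134 1 1 -1
SUB     : 134 1 2
ROT     : 1 2 134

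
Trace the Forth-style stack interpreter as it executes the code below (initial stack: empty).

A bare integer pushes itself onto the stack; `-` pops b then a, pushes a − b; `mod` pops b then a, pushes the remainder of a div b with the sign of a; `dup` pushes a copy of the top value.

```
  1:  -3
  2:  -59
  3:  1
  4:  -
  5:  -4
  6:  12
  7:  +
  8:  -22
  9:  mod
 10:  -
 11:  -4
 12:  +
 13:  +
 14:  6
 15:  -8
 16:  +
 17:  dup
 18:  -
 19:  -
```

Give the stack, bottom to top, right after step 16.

-3  : [-3]
-59 : [-3, -59]
1   : [-3, -59, 1]
-   : [-3, -60]
-4  : [-3, -60, -4]
12  : [-3, -60, -4, 12]
+   : [-3, -60, 8]
-22 : [-3, -60, 8, -22]
mod : [-3, -60, 8]
-   : [-3, -68]
-4  : [-3, -68, -4]
+   : [-3, -72]
+   : [-75]
6   : [-75, 6]
-8  : [-75, 6, -8]
+   : [-75, -2]

[-75, -2]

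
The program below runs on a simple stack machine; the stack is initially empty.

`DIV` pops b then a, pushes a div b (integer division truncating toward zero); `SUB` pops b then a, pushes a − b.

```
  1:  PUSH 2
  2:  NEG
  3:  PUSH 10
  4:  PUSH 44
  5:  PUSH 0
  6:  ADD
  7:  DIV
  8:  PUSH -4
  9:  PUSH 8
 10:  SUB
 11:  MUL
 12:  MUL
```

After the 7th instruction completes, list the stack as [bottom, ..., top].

PUSH 2  -> 2
NEG     -> -2
PUSH 10 -> -2 10
PUSH 44 -> -2 10 44
PUSH 0  -> -2 10 44 0
ADD     -> -2 10 44
DIV     -> -2 0

[-2, 0]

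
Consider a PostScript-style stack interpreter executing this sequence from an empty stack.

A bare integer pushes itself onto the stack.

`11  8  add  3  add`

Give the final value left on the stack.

11  -> 11
8   -> 11 8
add -> 19
3   -> 19 3
add -> 22

22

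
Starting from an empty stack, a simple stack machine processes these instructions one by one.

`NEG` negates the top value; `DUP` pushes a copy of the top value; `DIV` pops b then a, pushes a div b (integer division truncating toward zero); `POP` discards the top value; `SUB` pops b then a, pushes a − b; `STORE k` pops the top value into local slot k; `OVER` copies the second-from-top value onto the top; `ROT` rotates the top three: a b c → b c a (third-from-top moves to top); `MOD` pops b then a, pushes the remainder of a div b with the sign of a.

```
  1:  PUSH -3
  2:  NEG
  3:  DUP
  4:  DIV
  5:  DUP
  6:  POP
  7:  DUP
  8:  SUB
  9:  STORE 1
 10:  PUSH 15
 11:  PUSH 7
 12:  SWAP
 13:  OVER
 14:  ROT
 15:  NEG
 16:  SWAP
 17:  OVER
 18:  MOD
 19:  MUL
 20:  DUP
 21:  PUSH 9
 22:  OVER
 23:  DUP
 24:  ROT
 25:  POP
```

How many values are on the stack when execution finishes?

5

PUSH -3  -3
NEG      3
DUP      3 3
DIV      1
DUP      1 1
POP      1
DUP      1 1
SUB      0
STORE 1  (empty)
PUSH 15  15
PUSH 7   15 7
SWAP     7 15
OVER     7 15 7
ROT      15 7 7
NEG      15 7 -7
SWAP     15 -7 7
OVER     15 -7 7 -7
MOD      15 -7 0
MUL      15 0
DUP      15 0 0
PUSH 9   15 0 0 9
OVER     15 0 0 9 0
DUP      15 0 0 9 0 0
ROT      15 0 0 0 0 9
POP      15 0 0 0 0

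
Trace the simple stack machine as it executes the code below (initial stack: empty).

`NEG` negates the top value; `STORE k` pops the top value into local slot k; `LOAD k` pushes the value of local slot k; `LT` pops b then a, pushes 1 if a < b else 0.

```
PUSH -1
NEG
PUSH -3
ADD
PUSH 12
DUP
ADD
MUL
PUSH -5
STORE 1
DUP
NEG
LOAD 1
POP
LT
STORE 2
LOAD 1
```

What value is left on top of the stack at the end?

PUSH -1  [-1]
NEG      [1]
PUSH -3  [1, -3]
ADD      [-2]
PUSH 12  [-2, 12]
DUP      [-2, 12, 12]
ADD      [-2, 24]
MUL      [-48]
PUSH -5  [-48, -5]
STORE 1  [-48]
DUP      [-48, -48]
NEG      [-48, 48]
LOAD 1   [-48, 48, -5]
POP      [-48, 48]
LT       [1]
STORE 2  []
LOAD 1   [-5]

-5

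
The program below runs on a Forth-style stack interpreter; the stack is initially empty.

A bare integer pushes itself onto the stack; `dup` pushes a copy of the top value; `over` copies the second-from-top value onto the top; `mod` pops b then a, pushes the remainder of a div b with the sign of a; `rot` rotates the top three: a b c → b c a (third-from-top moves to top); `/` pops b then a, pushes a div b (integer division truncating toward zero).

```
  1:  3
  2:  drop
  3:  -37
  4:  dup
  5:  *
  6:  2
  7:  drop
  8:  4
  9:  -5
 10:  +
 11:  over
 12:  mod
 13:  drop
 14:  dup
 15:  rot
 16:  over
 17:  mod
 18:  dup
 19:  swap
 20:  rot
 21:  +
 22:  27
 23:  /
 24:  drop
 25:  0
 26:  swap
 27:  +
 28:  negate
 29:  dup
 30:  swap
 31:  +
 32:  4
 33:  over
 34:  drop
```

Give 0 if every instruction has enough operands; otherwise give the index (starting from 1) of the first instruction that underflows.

3    -> [3]
drop -> []
-37  -> [-37]
dup  -> [-37, -37]
*    -> [1369]
2    -> [1369, 2]
drop -> [1369]
4    -> [1369, 4]
-5   -> [1369, 4, -5]
+    -> [1369, -1]
over -> [1369, -1, 1369]
mod  -> [1369, -1]
drop -> [1369]
dup  -> [1369, 1369]
rot  — needs 3 operands, stack has 2 → underflow

15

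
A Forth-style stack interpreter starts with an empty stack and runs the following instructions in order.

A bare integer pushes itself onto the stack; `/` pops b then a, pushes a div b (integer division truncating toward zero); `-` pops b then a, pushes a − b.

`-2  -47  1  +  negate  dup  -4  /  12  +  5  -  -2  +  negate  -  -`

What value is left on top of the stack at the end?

-42

-2     → [-2]
-47    → [-2, -47]
1      → [-2, -47, 1]
+      → [-2, -46]
negate → [-2, 46]
dup    → [-2, 46, 46]
-4     → [-2, 46, 46, -4]
/      → [-2, 46, -11]
12     → [-2, 46, -11, 12]
+      → [-2, 46, 1]
5      → [-2, 46, 1, 5]
-      → [-2, 46, -4]
-2     → [-2, 46, -4, -2]
+      → [-2, 46, -6]
negate → [-2, 46, 6]
-      → [-2, 40]
-      → [-42]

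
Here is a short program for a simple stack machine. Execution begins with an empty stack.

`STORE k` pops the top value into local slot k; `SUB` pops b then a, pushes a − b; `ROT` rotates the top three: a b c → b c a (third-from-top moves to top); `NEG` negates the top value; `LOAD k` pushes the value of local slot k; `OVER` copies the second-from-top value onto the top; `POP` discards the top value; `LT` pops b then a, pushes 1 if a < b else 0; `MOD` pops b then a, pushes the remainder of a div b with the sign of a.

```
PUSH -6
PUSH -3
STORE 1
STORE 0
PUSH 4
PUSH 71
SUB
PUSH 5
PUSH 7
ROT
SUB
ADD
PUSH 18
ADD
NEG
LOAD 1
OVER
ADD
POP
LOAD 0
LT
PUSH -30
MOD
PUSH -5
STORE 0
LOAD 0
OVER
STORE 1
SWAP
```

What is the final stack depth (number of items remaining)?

2

PUSH -6  → [-6]
PUSH -3  → [-6, -3]
STORE 1  → [-6]
STORE 0  → []
PUSH 4   → [4]
PUSH 71  → [4, 71]
SUB      → [-67]
PUSH 5   → [-67, 5]
PUSH 7   → [-67, 5, 7]
ROT      → [5, 7, -67]
SUB      → [5, 74]
ADD      → [79]
PUSH 18  → [79, 18]
ADD      → [97]
NEG      → [-97]
LOAD 1   → [-97, -3]
OVER     → [-97, -3, -97]
ADD      → [-97, -100]
POP      → [-97]
LOAD 0   → [-97, -6]
LT       → [1]
PUSH -30 → [1, -30]
MOD      → [1]
PUSH -5  → [1, -5]
STORE 0  → [1]
LOAD 0   → [1, -5]
OVER     → [1, -5, 1]
STORE 1  → [1, -5]
SWAP     → [-5, 1]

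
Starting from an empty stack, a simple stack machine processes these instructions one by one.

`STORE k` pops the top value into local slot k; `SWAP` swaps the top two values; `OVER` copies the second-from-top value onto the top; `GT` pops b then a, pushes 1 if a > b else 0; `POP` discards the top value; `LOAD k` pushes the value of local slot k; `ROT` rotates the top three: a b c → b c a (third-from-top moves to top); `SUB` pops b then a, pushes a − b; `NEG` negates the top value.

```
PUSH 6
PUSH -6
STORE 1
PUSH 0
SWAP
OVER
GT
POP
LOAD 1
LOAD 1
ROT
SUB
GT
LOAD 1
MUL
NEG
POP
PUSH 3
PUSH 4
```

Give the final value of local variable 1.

PUSH 6  → [6]
PUSH -6 → [6, -6]
STORE 1 → [6]
PUSH 0  → [6, 0]
SWAP    → [0, 6]
OVER    → [0, 6, 0]
GT      → [0, 1]
POP     → [0]
LOAD 1  → [0, -6]
LOAD 1  → [0, -6, -6]
ROT     → [-6, -6, 0]
SUB     → [-6, -6]
GT      → [0]
LOAD 1  → [0, -6]
MUL     → [0]
NEG     → [0]
POP     → []
PUSH 3  → [3]
PUSH 4  → [3, 4]

-6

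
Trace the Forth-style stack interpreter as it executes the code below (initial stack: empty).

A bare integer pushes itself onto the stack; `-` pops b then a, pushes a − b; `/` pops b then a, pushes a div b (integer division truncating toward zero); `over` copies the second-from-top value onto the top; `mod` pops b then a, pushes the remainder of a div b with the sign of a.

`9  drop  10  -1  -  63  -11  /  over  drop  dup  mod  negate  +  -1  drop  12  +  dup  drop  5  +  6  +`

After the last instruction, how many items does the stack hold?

9      : [9]
drop   : []
10     : [10]
-1     : [10, -1]
-      : [11]
63     : [11, 63]
-11    : [11, 63, -11]
/      : [11, -5]
over   : [11, -5, 11]
drop   : [11, -5]
dup    : [11, -5, -5]
mod    : [11, 0]
negate : [11, 0]
+      : [11]
-1     : [11, -1]
drop   : [11]
12     : [11, 12]
+      : [23]
dup    : [23, 23]
drop   : [23]
5      : [23, 5]
+      : [28]
6      : [28, 6]
+      : [34]

1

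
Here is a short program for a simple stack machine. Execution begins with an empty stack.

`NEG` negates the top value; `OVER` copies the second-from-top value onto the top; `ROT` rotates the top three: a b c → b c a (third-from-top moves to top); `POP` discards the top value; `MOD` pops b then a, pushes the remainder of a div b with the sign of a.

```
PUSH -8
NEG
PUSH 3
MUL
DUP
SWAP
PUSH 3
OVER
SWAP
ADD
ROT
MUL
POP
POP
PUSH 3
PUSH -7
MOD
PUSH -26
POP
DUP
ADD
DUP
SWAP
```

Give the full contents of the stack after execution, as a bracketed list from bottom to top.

PUSH -8  : [-8]
NEG      : [8]
PUSH 3   : [8, 3]
MUL      : [24]
DUP      : [24, 24]
SWAP     : [24, 24]
PUSH 3   : [24, 24, 3]
OVER     : [24, 24, 3, 24]
SWAP     : [24, 24, 24, 3]
ADD      : [24, 24, 27]
ROT      : [24, 27, 24]
MUL      : [24, 648]
POP      : [24]
POP      : []
PUSH 3   : [3]
PUSH -7  : [3, -7]
MOD      : [3]
PUSH -26 : [3, -26]
POP      : [3]
DUP      : [3, 3]
ADD      : [6]
DUP      : [6, 6]
SWAP     : [6, 6]

[6, 6]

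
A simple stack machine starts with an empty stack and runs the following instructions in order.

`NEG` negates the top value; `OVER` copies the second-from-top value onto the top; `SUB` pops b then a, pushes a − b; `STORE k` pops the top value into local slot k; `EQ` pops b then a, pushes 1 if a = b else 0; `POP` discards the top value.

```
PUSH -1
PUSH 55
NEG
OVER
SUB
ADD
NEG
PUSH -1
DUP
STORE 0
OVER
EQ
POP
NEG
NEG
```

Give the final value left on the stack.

PUSH -1  -1
PUSH 55  -1 55
NEG      -1 -55
OVER     -1 -55 -1
SUB      -1 -54
ADD      -55
NEG      55
PUSH -1  55 -1
DUP      55 -1 -1
STORE 0  55 -1
OVER     55 -1 55
EQ       55 0
POP      55
NEG      -55
NEG      55

55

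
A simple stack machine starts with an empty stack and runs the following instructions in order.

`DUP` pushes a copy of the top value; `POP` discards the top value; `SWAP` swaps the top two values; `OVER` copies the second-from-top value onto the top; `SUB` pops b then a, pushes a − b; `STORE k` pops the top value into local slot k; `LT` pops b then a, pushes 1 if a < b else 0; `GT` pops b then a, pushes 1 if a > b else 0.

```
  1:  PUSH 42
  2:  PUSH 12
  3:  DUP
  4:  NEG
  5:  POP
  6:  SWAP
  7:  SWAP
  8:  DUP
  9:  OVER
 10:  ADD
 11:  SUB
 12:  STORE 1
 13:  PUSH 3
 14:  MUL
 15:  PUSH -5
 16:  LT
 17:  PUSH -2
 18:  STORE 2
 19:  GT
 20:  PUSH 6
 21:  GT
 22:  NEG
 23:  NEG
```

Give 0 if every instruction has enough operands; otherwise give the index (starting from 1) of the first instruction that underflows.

PUSH 42 -> [42]
PUSH 12 -> [42, 12]
DUP     -> [42, 12, 12]
NEG     -> [42, 12, -12]
POP     -> [42, 12]
SWAP    -> [12, 42]
SWAP    -> [42, 12]
DUP     -> [42, 12, 12]
OVER    -> [42, 12, 12, 12]
ADD     -> [42, 12, 24]
SUB     -> [42, -12]
STORE 1 -> [42]
PUSH 3  -> [42, 3]
MUL     -> [126]
PUSH -5 -> [126, -5]
LT      -> [0]
PUSH -2 -> [0, -2]
STORE 2 -> [0]
GT  — needs 2 operands, stack has 1 → underflow

19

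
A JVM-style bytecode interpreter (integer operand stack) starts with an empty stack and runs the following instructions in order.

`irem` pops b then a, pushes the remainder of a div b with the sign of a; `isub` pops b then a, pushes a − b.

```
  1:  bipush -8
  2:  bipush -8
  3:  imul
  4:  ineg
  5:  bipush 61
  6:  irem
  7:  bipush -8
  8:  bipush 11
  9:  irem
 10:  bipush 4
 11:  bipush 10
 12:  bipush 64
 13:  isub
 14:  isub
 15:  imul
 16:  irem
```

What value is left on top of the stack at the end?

-3

bipush -8  -8
bipush -8  -8 -8
imul       64
ineg       -64
bipush 61  -64 61
irem       -3
bipush -8  -3 -8
bipush 11  -3 -8 11
irem       -3 -8
bipush 4   -3 -8 4
bipush 10  -3 -8 4 10
bipush 64  -3 -8 4 10 64
isub       -3 -8 4 -54
isub       -3 -8 58
imul       -3 -464
irem       -3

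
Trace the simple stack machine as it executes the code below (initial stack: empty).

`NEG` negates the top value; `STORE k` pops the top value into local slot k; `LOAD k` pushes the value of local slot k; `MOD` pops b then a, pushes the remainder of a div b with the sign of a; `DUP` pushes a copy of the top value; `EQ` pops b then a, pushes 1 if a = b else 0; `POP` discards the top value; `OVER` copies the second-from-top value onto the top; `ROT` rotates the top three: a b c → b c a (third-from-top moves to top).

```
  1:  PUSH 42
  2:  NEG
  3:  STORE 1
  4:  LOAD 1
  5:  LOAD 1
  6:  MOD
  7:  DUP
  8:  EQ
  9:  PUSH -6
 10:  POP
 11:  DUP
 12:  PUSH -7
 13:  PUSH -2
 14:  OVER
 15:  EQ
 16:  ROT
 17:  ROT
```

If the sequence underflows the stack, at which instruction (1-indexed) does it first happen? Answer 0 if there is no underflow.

0

PUSH 42 → 42
NEG     → -42
STORE 1 → (empty)
LOAD 1  → -42
LOAD 1  → -42 -42
MOD     → 0
DUP     → 0 0
EQ      → 1
PUSH -6 → 1 -6
POP     → 1
DUP     → 1 1
PUSH -7 → 1 1 -7
PUSH -2 → 1 1 -7 -2
OVER    → 1 1 -7 -2 -7
EQ      → 1 1 -7 0
ROT     → 1 -7 0 1
ROT     → 1 0 1 -7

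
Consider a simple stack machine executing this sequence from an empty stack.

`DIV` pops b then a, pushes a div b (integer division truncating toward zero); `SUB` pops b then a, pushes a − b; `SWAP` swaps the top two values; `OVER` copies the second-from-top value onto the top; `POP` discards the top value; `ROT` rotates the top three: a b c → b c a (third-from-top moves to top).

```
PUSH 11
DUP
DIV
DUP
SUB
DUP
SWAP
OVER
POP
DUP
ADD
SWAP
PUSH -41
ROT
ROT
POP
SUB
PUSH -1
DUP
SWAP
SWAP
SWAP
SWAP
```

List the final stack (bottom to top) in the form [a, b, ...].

[-41, -1, -1]

PUSH 11   [11]
DUP       [11, 11]
DIV       [1]
DUP       [1, 1]
SUB       [0]
DUP       [0, 0]
SWAP      [0, 0]
OVER      [0, 0, 0]
POP       [0, 0]
DUP       [0, 0, 0]
ADD       [0, 0]
SWAP      [0, 0]
PUSH -41  [0, 0, -41]
ROT       [0, -41, 0]
ROT       [-41, 0, 0]
POP       [-41, 0]
SUB       [-41]
PUSH -1   [-41, -1]
DUP       [-41, -1, -1]
SWAP      [-41, -1, -1]
SWAP      [-41, -1, -1]
SWAP      [-41, -1, -1]
SWAP      [-41, -1, -1]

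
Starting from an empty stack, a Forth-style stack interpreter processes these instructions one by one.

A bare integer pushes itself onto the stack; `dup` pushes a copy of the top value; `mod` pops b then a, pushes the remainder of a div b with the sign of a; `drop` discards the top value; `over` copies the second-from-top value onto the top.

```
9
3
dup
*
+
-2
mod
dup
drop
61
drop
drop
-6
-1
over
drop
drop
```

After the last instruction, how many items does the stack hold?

9    → [9]
3    → [9, 3]
dup  → [9, 3, 3]
*    → [9, 9]
+    → [18]
-2   → [18, -2]
mod  → [0]
dup  → [0, 0]
drop → [0]
61   → [0, 61]
drop → [0]
drop → []
-6   → [-6]
-1   → [-6, -1]
over → [-6, -1, -6]
drop → [-6, -1]
drop → [-6]

1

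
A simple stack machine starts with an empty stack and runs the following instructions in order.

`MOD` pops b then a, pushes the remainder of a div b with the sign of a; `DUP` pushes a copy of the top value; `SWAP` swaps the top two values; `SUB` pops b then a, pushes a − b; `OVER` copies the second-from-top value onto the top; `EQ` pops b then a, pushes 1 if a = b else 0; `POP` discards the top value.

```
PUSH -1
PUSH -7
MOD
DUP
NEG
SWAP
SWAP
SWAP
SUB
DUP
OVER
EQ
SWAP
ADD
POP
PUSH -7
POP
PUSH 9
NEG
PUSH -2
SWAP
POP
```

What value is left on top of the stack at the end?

-2

PUSH -1 → [-1]
PUSH -7 → [-1, -7]
MOD     → [-1]
DUP     → [-1, -1]
NEG     → [-1, 1]
SWAP    → [1, -1]
SWAP    → [-1, 1]
SWAP    → [1, -1]
SUB     → [2]
DUP     → [2, 2]
OVER    → [2, 2, 2]
EQ      → [2, 1]
SWAP    → [1, 2]
ADD     → [3]
POP     → []
PUSH -7 → [-7]
POP     → []
PUSH 9  → [9]
NEG     → [-9]
PUSH -2 → [-9, -2]
SWAP    → [-2, -9]
POP     → [-2]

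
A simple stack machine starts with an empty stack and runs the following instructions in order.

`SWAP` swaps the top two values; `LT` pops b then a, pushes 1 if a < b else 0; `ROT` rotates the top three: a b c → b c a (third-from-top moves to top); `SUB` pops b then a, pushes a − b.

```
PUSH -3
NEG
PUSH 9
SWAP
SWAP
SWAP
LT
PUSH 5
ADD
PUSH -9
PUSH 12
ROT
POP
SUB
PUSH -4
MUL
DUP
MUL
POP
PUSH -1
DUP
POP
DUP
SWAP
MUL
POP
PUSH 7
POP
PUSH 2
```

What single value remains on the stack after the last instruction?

2

PUSH -3  [-3]
NEG      [3]
PUSH 9   [3, 9]
SWAP     [9, 3]
SWAP     [3, 9]
SWAP     [9, 3]
LT       [0]
PUSH 5   [0, 5]
ADD      [5]
PUSH -9  [5, -9]
PUSH 12  [5, -9, 12]
ROT      [-9, 12, 5]
POP      [-9, 12]
SUB      [-21]
PUSH -4  [-21, -4]
MUL      [84]
DUP      [84, 84]
MUL      [7056]
POP      []
PUSH -1  [-1]
DUP      [-1, -1]
POP      [-1]
DUP      [-1, -1]
SWAP     [-1, -1]
MUL      [1]
POP      []
PUSH 7   [7]
POP      []
PUSH 2   [2]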